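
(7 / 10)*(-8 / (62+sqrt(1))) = -4 / 45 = -0.09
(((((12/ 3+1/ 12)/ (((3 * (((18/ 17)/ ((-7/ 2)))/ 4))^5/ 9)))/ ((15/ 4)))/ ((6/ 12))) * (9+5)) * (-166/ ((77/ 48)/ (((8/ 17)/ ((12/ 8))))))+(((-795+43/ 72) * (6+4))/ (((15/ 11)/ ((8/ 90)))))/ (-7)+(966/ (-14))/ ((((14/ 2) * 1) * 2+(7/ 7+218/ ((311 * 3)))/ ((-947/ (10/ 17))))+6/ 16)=4039031745157780019297707/ 272625665502997125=14815302.65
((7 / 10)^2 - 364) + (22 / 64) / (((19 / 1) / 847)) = -5292427 / 15200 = -348.19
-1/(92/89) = -89/92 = -0.97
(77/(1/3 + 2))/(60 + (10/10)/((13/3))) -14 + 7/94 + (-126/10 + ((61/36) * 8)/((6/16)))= 3742849/368010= 10.17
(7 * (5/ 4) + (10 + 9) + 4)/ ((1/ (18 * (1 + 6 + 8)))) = 17145/ 2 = 8572.50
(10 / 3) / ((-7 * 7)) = -0.07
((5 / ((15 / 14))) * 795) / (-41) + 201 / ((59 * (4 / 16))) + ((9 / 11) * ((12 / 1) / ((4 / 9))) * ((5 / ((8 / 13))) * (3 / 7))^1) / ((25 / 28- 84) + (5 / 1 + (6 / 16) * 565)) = -5068621337 / 66442673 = -76.29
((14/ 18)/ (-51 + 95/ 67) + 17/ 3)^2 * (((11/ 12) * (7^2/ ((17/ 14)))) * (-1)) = -9790974859687/ 8288801928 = -1181.23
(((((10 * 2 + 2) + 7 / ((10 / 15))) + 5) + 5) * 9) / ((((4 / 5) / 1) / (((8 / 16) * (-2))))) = -478.12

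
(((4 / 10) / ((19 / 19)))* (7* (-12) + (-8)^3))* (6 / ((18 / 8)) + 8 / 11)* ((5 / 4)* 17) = -567392 / 33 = -17193.70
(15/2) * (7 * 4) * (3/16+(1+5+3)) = 1929.38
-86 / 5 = -17.20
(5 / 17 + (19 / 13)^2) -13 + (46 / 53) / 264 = -212381453 / 20099508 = -10.57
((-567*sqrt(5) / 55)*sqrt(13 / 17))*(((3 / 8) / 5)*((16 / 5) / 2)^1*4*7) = -47628*sqrt(1105) / 23375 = -67.73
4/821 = 0.00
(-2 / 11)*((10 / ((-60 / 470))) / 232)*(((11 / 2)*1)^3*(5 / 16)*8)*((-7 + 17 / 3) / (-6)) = 142175 / 25056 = 5.67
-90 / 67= -1.34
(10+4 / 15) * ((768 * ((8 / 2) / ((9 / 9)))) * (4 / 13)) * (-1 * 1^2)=-630784 / 65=-9704.37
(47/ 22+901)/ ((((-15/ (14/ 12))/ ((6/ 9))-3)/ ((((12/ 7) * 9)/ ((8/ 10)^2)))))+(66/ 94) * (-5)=-210869715/ 215072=-980.46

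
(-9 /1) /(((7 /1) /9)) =-81 /7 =-11.57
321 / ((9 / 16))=1712 / 3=570.67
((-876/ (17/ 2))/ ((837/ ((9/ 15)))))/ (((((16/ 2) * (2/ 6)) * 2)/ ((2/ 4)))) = -73/ 10540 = -0.01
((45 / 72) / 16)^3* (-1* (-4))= 125 / 524288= 0.00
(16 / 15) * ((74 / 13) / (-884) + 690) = 31717624 / 43095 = 735.99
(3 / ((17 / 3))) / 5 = 9 / 85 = 0.11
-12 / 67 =-0.18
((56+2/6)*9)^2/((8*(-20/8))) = -257049/20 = -12852.45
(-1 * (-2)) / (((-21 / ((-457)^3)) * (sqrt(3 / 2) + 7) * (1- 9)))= -95443993 / 570 + 95443993 * sqrt(6) / 7980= -138148.72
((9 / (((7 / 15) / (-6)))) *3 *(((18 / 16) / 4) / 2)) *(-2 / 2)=10935 / 224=48.82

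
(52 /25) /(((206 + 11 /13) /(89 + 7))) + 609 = 41004921 /67225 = 609.97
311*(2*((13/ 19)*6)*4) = 194064/ 19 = 10213.89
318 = 318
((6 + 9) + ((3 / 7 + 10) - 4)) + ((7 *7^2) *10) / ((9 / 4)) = 97390 / 63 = 1545.87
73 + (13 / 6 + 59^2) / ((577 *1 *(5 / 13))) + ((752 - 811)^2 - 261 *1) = 57273517 / 17310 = 3308.70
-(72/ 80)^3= -729/ 1000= -0.73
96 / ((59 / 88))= 8448 / 59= 143.19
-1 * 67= -67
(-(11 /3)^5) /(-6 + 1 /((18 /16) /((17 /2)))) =-161051 /378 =-426.06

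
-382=-382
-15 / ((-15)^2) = -1 / 15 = -0.07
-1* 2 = -2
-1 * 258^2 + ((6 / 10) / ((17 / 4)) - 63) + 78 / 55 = -62294787 / 935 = -66625.44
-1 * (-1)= 1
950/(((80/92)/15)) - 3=32769/2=16384.50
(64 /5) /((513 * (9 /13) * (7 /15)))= 832 /10773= 0.08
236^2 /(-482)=-27848 /241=-115.55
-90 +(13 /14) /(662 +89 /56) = -3344438 /37161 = -90.00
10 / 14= 5 / 7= 0.71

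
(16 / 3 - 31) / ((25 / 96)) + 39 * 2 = -514 / 25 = -20.56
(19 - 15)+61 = 65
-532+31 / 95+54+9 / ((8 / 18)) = -173821 / 380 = -457.42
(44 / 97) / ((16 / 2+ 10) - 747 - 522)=-44 / 121347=-0.00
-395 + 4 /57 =-22511 /57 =-394.93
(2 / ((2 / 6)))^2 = 36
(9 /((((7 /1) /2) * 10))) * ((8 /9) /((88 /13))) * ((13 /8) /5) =169 /15400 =0.01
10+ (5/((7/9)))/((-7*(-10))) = 989/98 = 10.09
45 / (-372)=-15 / 124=-0.12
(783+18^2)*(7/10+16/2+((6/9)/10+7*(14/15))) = 169371/10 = 16937.10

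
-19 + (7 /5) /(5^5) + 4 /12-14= -32.67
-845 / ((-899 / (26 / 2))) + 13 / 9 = 110552 / 8091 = 13.66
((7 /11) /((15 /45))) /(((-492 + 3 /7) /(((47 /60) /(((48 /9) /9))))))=-0.01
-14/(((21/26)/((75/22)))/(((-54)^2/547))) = -1895400/6017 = -315.01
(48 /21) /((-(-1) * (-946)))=-0.00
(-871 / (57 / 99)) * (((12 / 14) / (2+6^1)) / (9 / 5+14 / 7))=-431145 / 10108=-42.65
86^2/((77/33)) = 3169.71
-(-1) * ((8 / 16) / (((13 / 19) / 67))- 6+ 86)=3353 / 26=128.96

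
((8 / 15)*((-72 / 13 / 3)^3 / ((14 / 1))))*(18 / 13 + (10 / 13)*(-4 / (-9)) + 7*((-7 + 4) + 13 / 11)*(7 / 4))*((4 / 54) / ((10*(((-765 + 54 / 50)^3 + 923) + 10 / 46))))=-389240960000 / 4756511012054970645477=-0.00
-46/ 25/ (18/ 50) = -46/ 9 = -5.11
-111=-111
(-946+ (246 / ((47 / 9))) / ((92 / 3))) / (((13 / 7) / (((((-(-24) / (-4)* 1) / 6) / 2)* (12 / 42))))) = 2041931 / 28106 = 72.65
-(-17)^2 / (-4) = 289 / 4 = 72.25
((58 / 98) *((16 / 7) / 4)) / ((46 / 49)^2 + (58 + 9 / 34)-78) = -27608 / 1539127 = -0.02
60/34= 30/17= 1.76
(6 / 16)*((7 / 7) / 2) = 3 / 16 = 0.19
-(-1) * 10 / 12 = 5 / 6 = 0.83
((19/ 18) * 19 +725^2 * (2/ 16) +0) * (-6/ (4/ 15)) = -23660345/ 16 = -1478771.56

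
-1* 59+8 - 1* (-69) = 18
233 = 233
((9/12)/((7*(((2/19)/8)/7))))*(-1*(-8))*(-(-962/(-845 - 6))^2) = -308256/529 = -582.71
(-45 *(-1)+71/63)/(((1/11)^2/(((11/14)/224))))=19.58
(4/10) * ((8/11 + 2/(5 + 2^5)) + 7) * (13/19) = 82342/38665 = 2.13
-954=-954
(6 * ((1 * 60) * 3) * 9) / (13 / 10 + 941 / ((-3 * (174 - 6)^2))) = 4115059200 / 545663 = 7541.39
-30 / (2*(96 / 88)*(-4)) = 55 / 16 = 3.44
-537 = -537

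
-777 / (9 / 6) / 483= -74 / 69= -1.07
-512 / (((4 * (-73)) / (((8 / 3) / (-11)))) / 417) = -142336 / 803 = -177.26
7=7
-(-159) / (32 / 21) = 3339 / 32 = 104.34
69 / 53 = 1.30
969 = 969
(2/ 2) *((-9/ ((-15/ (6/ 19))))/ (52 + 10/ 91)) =819/ 225245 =0.00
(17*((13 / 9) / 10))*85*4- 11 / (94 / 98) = 348307 / 423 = 823.42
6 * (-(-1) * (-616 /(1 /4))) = -14784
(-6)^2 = 36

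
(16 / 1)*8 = 128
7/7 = 1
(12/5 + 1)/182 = 17/910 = 0.02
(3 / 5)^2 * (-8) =-72 / 25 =-2.88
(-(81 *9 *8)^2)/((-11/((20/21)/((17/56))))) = 9700456.04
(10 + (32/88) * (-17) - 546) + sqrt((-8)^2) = -5876/11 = -534.18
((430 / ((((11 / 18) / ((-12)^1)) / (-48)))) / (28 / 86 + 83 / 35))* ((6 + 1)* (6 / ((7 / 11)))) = 4473100800 / 451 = 9918183.59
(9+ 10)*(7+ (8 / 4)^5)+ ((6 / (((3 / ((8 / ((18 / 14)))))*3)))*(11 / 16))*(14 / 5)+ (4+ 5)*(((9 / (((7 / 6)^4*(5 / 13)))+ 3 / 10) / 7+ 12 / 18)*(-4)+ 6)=1616587579 / 2268945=712.48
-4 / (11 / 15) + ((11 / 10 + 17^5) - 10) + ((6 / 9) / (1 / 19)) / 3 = 1405648399 / 990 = 1419846.87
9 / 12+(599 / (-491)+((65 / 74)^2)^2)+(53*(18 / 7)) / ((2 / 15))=105358906859721 / 103063861712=1022.27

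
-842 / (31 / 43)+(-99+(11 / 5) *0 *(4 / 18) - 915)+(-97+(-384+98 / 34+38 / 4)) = -2793683 / 1054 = -2650.55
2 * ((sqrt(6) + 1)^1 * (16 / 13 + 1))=58 / 13 + 58 * sqrt(6) / 13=15.39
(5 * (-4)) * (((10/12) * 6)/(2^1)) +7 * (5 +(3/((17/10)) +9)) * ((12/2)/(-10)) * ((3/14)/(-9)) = -4116/85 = -48.42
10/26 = 5/13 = 0.38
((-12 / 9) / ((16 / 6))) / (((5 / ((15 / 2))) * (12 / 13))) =-13 / 16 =-0.81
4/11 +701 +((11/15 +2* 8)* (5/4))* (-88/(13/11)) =-367277/429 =-856.12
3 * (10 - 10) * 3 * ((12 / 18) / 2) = 0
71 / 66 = 1.08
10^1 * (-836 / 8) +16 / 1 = -1029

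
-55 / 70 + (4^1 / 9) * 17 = 853 / 126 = 6.77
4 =4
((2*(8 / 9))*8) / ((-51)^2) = 128 / 23409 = 0.01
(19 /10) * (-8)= -76 /5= -15.20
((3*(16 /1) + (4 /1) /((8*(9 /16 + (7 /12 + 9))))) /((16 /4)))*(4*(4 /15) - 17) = -93210 /487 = -191.40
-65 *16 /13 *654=-52320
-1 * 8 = -8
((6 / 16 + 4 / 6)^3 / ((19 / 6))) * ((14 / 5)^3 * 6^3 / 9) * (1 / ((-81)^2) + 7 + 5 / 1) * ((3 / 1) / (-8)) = -846.23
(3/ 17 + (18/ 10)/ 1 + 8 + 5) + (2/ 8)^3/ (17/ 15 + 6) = 8718779/ 582080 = 14.98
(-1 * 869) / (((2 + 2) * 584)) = -869 / 2336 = -0.37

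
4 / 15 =0.27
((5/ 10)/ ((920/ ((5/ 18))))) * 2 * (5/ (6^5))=5/ 25754112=0.00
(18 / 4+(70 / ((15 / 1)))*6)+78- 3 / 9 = 110.17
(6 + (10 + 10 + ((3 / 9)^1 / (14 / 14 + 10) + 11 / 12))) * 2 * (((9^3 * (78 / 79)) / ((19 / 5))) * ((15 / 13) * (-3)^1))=-583436925 / 16511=-35336.26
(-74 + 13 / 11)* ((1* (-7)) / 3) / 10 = 1869 / 110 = 16.99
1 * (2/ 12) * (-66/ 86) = -11/ 86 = -0.13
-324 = -324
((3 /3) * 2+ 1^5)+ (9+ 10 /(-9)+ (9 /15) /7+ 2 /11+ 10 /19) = 769133 /65835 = 11.68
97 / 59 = 1.64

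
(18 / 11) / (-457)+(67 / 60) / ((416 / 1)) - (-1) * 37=37.00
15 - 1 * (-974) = 989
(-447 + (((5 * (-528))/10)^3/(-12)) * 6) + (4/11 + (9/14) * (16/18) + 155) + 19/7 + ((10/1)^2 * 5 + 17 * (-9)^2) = 708512470/77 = 9201460.65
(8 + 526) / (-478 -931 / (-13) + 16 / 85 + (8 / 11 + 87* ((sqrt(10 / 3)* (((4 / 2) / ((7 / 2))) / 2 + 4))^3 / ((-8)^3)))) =-1926935400560389739520 / 1404161032679942118977 + 70629447789400500000* sqrt(30) / 1404161032679942118977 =-1.10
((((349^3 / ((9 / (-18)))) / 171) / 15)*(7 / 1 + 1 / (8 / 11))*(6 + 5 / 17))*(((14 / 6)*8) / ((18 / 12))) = -8532826057868 / 392445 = -21742730.98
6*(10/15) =4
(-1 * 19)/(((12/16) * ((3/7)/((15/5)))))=-532/3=-177.33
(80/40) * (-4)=-8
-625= -625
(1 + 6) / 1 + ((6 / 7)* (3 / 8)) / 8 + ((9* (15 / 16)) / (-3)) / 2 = 631 / 112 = 5.63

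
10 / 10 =1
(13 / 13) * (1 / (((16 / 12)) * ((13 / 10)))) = 15 / 26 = 0.58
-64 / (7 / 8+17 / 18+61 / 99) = -16896 / 643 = -26.28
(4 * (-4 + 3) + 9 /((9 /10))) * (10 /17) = 60 /17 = 3.53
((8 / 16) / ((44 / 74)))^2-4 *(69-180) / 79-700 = -106093065 / 152944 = -693.67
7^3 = 343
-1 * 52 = -52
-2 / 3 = -0.67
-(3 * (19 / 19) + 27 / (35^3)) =-128652 / 42875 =-3.00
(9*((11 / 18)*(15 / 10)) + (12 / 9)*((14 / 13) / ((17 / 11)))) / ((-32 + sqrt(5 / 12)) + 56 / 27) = -177022296 / 576863261 - 1971783*sqrt(15) / 1153726522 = -0.31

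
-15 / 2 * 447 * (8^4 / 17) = -13731840 / 17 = -807755.29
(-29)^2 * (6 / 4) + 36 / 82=103479 / 82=1261.94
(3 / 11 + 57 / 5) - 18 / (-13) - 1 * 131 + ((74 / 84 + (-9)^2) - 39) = -2254103 / 30030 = -75.06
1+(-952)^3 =-862801407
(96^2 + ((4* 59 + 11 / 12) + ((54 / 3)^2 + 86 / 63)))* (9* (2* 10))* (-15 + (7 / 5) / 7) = -182345398 / 7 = -26049342.57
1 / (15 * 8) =1 / 120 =0.01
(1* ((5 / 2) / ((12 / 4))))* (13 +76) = 445 / 6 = 74.17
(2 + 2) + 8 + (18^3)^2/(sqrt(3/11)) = 12 + 11337408*sqrt(33) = 65128462.51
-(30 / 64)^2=-225 / 1024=-0.22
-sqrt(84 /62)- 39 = -39- sqrt(1302) /31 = -40.16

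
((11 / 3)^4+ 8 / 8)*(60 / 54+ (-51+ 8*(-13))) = -20389970 / 729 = -27969.78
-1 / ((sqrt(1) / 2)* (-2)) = 1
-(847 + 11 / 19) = -16104 / 19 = -847.58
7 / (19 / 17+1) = 119 / 36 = 3.31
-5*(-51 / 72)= 85 / 24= 3.54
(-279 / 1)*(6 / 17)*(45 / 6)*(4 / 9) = -5580 / 17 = -328.24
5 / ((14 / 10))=25 / 7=3.57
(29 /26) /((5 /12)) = 174 /65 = 2.68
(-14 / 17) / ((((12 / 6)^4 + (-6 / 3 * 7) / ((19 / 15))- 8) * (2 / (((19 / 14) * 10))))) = 1805 / 986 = 1.83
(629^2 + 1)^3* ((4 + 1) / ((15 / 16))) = 990893885263188608 / 3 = 330297961754396202.67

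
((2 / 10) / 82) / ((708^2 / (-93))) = -31 / 68506080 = -0.00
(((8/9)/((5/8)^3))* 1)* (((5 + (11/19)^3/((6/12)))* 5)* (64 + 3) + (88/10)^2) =1322163810304/192909375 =6853.81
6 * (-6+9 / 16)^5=-14952627621 / 524288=-28519.87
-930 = -930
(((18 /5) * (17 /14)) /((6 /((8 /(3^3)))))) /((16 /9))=17 /140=0.12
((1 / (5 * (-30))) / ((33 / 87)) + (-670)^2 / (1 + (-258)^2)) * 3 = 147750923 / 7322150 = 20.18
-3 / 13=-0.23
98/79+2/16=863/632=1.37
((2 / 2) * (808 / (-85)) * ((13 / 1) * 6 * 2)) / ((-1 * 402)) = 21008 / 5695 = 3.69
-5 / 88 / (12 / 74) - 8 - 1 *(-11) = 1399 / 528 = 2.65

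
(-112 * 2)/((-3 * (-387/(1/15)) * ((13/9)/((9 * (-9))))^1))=0.72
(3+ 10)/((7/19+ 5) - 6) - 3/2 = -265/12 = -22.08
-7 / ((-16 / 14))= 49 / 8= 6.12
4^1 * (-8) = -32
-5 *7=-35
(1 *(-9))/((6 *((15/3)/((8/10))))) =-0.24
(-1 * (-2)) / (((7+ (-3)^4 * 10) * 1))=2 / 817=0.00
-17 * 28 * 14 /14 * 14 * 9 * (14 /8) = -104958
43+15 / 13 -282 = -3092 / 13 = -237.85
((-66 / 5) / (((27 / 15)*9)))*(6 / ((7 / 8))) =-352 / 63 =-5.59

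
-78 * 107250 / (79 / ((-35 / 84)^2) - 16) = -52284375 / 2744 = -19054.07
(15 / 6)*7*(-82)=-1435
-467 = -467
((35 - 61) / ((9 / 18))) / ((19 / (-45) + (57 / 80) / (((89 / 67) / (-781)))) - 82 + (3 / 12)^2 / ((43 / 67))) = 71641440 / 690561223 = 0.10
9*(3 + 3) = 54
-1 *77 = -77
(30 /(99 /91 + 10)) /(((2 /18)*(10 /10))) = 24570 /1009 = 24.35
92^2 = 8464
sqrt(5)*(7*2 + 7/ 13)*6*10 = 11340*sqrt(5)/ 13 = 1950.54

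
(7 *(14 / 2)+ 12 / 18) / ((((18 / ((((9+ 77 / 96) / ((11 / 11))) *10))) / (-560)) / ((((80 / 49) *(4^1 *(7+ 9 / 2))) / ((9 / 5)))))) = -32248070000 / 5103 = -6319433.67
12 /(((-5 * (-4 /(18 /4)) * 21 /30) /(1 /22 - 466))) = -276777 /154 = -1797.25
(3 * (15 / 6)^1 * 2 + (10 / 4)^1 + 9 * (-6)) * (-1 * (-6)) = -219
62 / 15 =4.13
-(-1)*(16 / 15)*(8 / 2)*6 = 128 / 5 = 25.60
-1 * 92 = -92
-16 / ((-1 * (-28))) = -4 / 7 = -0.57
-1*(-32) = 32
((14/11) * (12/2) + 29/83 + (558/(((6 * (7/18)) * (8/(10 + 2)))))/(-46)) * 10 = 275795/146993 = 1.88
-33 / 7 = -4.71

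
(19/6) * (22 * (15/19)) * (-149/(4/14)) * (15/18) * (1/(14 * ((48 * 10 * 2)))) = -8195/4608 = -1.78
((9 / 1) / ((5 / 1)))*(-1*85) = -153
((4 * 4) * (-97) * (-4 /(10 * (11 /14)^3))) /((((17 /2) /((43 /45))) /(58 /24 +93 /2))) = 107493543808 /15273225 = 7038.04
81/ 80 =1.01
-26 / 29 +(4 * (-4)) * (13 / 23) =-6630 / 667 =-9.94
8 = 8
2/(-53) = -2/53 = -0.04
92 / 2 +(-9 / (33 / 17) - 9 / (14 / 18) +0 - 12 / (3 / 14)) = -2018 / 77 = -26.21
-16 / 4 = -4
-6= -6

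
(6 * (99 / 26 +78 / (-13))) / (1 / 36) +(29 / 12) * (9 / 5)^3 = -2986389 / 6500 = -459.44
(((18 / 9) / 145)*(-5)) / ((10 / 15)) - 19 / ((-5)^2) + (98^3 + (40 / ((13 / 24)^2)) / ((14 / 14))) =115336148006 / 122525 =941327.47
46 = 46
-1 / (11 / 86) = -7.82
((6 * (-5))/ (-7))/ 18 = 5/ 21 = 0.24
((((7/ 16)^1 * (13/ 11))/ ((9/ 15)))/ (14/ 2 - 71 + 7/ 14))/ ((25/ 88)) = -91/ 1905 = -0.05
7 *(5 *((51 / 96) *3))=55.78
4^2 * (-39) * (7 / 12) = -364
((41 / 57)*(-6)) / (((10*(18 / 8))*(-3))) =164 / 2565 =0.06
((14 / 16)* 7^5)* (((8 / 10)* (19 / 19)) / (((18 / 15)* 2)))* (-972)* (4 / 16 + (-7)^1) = 257298363 / 8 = 32162295.38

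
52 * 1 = 52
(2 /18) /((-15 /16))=-16 /135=-0.12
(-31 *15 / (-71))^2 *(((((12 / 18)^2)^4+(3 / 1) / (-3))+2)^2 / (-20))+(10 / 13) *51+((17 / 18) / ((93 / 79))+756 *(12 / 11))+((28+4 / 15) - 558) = 711229966630825189 / 2137676536993140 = 332.71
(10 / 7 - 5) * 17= -425 / 7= -60.71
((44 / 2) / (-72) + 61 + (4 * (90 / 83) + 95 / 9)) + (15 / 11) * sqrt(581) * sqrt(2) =15 * sqrt(1162) / 11 + 25095 / 332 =122.07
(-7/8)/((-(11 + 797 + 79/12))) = 0.00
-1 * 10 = -10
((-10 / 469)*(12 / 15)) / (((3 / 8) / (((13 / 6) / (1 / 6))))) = -832 / 1407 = -0.59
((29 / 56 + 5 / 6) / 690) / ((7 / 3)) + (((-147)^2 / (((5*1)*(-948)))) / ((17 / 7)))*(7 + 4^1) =-7500524783 / 363254640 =-20.65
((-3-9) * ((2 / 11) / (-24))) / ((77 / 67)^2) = 4489 / 65219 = 0.07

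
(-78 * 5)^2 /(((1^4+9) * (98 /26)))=197730 /49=4035.31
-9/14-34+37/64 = -15261/448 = -34.06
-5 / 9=-0.56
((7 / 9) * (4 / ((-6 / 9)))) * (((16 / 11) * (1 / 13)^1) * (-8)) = 1792 / 429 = 4.18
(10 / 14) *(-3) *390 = -835.71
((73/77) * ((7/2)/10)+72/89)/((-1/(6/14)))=-0.49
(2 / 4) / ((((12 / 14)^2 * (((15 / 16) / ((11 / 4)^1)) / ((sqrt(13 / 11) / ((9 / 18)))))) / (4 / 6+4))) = 686 * sqrt(143) / 405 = 20.26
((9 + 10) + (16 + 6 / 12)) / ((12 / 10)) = 355 / 12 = 29.58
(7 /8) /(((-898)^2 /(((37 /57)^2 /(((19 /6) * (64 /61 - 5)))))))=-584563 /15996013604112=-0.00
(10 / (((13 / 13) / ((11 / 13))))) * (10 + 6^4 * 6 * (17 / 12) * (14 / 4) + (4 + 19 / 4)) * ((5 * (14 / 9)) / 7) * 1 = 14144075 / 39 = 362668.59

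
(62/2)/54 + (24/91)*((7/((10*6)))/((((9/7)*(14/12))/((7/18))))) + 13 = 5297/390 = 13.58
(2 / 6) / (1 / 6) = 2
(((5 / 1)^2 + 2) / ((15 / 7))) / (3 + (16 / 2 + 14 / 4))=0.87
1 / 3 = 0.33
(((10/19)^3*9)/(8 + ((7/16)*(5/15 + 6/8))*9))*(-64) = -7372800/1076863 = -6.85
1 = 1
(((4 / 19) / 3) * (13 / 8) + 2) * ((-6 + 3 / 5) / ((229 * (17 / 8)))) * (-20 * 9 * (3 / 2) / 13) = 468504 / 961571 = 0.49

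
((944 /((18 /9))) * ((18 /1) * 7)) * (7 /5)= 416304 /5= 83260.80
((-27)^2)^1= 729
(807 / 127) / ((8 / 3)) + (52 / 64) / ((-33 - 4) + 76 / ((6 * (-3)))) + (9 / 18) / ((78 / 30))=25044479 / 9800336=2.56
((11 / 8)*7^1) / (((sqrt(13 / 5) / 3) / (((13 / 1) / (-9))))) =-77*sqrt(65) / 24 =-25.87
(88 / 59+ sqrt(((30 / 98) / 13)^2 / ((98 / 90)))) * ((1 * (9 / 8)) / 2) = 405 * sqrt(5) / 71344+ 99 / 118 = 0.85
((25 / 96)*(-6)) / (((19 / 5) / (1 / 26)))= -125 / 7904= -0.02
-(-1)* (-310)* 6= -1860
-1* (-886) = 886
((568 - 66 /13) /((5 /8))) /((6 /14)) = 409808 /195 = 2101.58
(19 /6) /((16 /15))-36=-1057 /32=-33.03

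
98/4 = 49/2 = 24.50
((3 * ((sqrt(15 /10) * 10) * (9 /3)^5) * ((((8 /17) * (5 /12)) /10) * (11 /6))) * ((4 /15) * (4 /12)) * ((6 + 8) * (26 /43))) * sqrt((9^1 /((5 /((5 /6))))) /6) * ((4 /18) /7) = 1144 * sqrt(6) /731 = 3.83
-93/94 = -0.99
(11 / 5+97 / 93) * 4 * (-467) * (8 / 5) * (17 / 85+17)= -1938057472 / 11625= -166714.62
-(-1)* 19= 19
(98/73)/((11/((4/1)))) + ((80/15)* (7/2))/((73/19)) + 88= 224872/2409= 93.35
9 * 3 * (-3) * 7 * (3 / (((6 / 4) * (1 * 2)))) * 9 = -5103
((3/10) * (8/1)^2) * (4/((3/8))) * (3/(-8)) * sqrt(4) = -768/5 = -153.60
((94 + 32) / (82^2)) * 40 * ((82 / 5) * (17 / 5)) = 8568 / 205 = 41.80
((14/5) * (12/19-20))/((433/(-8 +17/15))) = 530656/617025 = 0.86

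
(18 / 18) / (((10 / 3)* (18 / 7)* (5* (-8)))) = -7 / 2400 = -0.00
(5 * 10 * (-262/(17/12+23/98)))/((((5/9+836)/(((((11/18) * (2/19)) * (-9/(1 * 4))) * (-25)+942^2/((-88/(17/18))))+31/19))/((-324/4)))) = -587929031310600/80417249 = -7310981.64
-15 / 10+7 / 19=-1.13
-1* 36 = -36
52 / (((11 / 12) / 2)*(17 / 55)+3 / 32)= 24960 / 113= 220.88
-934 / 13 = -71.85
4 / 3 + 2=10 / 3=3.33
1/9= 0.11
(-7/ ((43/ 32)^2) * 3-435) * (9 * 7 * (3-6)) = 156079791/ 1849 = 84413.08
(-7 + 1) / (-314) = 3 / 157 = 0.02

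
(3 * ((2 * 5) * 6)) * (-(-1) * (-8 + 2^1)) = -1080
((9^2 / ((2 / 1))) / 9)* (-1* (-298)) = 1341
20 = 20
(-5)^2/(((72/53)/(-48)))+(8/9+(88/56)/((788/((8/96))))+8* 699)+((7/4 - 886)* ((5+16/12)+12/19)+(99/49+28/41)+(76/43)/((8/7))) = -67278135569581/46561901904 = -1444.92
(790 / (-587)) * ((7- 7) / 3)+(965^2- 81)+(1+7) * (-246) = 929176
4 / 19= 0.21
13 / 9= 1.44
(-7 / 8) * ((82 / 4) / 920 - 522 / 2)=3361393 / 14720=228.36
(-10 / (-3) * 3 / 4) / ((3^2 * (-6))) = -5 / 108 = -0.05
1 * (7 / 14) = 1 / 2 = 0.50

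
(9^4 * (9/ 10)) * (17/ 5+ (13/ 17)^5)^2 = 19949403606186134322/ 251999237556125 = 79164.54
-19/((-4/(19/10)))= 361/40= 9.02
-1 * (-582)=582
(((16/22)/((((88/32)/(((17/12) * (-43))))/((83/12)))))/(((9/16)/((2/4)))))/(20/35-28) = 424711/117612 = 3.61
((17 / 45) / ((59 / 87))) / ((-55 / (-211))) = 104023 / 48675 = 2.14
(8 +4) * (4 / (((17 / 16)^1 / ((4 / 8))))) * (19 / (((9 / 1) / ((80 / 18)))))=97280 / 459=211.94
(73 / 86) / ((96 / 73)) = 5329 / 8256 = 0.65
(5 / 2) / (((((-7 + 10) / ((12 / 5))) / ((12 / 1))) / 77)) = 1848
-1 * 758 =-758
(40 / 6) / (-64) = -0.10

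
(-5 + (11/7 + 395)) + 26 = 2923/7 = 417.57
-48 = -48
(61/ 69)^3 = 226981/ 328509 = 0.69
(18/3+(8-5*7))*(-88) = 1848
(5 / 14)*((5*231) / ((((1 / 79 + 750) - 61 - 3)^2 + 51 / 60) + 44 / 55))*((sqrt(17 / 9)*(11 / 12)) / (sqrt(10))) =18879025*sqrt(170) / 704905997436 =0.00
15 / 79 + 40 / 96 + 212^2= 42607487 / 948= 44944.61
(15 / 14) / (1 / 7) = 15 / 2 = 7.50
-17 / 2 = -8.50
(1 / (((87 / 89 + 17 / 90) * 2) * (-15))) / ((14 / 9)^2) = -21627 / 1831228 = -0.01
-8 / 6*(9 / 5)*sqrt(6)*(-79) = 948*sqrt(6) / 5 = 464.42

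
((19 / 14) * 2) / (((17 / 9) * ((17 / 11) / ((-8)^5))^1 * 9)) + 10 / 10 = -6846489 / 2023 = -3384.32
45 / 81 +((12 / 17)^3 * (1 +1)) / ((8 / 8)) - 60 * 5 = -13209431 / 44217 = -298.74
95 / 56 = 1.70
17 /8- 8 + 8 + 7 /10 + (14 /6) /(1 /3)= 393 /40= 9.82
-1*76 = -76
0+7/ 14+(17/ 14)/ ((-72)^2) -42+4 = -2721583/ 72576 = -37.50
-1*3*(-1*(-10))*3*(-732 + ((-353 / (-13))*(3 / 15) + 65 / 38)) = 16113609 / 247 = 65237.28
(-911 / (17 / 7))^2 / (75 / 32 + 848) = 1301316128 / 7863979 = 165.48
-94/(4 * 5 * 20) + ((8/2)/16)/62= -179/775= -0.23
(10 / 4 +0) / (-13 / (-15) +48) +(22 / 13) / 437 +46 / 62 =205760095 / 258178726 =0.80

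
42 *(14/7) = 84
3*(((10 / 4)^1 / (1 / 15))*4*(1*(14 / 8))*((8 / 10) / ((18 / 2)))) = 70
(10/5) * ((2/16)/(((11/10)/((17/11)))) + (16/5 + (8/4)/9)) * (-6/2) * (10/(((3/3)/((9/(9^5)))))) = -0.03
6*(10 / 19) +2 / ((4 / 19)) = 481 / 38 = 12.66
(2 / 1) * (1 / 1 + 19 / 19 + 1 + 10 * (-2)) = -34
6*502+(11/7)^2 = 147709/49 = 3014.47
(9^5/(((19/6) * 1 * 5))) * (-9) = -3188646/95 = -33564.69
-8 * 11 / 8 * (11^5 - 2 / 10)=-8857794 / 5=-1771558.80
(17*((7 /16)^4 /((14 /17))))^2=9826162129 /17179869184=0.57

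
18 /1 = 18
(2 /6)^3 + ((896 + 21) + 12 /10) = 123962 /135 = 918.24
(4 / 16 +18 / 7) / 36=79 / 1008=0.08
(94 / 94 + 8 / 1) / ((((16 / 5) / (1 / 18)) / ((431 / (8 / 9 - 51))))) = -19395 / 14432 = -1.34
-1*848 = -848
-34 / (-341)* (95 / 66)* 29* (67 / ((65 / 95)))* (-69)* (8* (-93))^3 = 18217294410677760 / 1573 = 11581242473412.43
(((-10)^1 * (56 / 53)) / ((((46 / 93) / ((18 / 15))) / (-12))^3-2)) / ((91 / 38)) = 114085363783680 / 51714742387451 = 2.21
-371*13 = -4823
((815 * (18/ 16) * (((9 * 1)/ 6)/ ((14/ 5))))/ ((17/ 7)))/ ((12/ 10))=183375/ 1088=168.54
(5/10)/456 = 1/912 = 0.00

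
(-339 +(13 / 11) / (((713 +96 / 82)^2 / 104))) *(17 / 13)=-443.31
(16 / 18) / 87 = 8 / 783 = 0.01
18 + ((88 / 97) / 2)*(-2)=1658 / 97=17.09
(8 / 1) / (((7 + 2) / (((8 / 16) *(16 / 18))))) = 32 / 81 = 0.40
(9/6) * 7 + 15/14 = 81/7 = 11.57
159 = 159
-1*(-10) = 10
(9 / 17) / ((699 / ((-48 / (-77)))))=144 / 304997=0.00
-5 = -5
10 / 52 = 5 / 26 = 0.19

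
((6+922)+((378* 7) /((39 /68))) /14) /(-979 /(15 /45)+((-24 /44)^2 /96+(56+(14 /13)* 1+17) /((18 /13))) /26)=-31649728 /73866625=-0.43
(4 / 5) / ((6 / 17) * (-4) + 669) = 68 / 56745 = 0.00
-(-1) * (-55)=-55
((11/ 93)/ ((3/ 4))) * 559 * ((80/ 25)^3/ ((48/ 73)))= 459650048/ 104625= 4393.31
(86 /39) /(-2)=-43 /39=-1.10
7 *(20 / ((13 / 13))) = 140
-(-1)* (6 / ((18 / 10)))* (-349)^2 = 1218010 / 3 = 406003.33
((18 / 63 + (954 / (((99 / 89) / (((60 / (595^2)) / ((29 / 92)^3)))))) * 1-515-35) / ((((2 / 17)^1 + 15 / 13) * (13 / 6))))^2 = 3859347416170904490760724736 / 98586173197245067867225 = 39146.94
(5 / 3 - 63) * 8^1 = -1472 / 3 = -490.67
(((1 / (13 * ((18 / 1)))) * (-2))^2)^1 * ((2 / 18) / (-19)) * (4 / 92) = -1 / 53838837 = -0.00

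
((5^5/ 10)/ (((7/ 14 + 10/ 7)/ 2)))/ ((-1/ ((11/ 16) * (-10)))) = 240625/ 108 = 2228.01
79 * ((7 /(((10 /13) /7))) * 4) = 100646 /5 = 20129.20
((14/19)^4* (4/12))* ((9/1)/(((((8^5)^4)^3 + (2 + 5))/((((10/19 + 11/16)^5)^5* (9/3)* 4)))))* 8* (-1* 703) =-11981068399340403532931595510828374997783629764476097100058130495770717/2422309607023430000519640620084034379744716669303234540518707881996747063672639053690211666226087473584525389273759744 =-0.00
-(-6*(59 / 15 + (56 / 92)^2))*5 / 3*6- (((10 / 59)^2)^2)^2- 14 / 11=219546449280709723398 / 854406316419543899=256.96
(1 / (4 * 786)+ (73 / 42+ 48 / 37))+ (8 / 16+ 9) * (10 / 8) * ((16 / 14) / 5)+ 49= 14860901 / 271432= 54.75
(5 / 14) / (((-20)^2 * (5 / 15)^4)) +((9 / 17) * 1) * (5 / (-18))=-1423 / 19040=-0.07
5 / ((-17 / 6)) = -30 / 17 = -1.76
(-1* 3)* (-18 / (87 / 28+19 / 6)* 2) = 9072 / 527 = 17.21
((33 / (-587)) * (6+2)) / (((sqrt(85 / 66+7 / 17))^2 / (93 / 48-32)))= 8904753 / 1119409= 7.95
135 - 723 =-588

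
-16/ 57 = -0.28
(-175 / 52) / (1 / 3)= -525 / 52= -10.10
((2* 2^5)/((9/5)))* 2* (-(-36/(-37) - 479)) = 11319680/333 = 33993.03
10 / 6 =5 / 3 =1.67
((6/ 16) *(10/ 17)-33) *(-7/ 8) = 28.68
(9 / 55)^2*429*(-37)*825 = -350649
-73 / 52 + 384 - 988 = -31481 / 52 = -605.40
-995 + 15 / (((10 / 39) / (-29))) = -2691.50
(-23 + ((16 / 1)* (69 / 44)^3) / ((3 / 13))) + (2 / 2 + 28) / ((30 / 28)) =271.45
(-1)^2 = 1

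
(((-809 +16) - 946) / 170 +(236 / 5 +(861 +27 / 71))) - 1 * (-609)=3638745 / 2414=1507.35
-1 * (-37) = 37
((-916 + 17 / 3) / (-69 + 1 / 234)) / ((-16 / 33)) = -3514797 / 129160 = -27.21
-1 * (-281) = 281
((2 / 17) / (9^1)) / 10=1 / 765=0.00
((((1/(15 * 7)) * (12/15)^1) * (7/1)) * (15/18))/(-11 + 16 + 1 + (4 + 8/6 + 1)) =2/555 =0.00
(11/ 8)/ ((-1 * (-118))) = 11/ 944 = 0.01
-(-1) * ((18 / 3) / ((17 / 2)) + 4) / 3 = 80 / 51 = 1.57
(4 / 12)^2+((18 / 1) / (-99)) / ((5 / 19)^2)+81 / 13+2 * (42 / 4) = 795251 / 32175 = 24.72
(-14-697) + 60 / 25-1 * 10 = -718.60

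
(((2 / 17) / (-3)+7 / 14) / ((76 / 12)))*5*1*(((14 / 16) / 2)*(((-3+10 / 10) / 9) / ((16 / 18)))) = -1645 / 41344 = -0.04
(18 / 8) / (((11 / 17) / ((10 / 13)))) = 765 / 286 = 2.67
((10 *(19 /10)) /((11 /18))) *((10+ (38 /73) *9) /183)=122208 /48983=2.49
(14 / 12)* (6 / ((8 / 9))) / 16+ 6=831 / 128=6.49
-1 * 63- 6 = -69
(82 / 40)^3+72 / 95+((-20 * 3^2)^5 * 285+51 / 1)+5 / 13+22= -106412911487836470913 / 1976000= -53852687999917.24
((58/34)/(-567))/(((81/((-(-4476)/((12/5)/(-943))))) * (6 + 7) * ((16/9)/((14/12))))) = 51002155/15466464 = 3.30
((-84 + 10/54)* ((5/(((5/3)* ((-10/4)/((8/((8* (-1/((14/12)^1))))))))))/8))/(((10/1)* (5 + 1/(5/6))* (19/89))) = -45479/41040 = -1.11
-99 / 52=-1.90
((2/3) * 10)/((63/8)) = 160/189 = 0.85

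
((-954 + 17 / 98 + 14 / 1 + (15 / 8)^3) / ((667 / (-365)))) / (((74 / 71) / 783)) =16382188267065 / 42699776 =383659.82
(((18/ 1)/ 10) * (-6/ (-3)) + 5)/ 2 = 43/ 10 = 4.30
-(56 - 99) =43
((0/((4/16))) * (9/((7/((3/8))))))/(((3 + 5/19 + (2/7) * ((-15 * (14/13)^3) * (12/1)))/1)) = 0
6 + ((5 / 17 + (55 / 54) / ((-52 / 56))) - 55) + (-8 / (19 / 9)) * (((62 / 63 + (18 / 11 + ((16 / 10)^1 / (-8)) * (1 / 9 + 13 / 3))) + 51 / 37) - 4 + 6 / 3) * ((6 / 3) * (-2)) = -10651814479 / 322999677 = -32.98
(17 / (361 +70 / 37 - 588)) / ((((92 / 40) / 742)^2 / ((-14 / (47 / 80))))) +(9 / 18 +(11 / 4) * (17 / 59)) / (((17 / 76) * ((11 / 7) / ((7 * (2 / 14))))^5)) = 187297.29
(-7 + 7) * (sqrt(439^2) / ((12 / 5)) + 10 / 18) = 0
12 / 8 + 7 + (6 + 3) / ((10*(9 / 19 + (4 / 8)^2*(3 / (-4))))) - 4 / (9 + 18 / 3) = 9899 / 870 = 11.38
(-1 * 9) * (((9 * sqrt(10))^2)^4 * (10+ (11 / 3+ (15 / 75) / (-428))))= -5665185240565500 / 107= -52945656453883.18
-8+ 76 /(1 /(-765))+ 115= -58033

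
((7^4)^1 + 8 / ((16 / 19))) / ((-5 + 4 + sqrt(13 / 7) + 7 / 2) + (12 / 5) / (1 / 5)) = 326221 / 1945 - 3214 *sqrt(91) / 1945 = 151.96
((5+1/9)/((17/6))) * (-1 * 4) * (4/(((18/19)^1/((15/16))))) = -4370/153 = -28.56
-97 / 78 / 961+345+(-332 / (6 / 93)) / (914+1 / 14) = 325535431009 / 959237526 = 339.37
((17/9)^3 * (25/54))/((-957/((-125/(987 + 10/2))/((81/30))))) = 76765625/504520324704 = 0.00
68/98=34/49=0.69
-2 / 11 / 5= -2 / 55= -0.04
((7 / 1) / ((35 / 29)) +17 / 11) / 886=202 / 24365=0.01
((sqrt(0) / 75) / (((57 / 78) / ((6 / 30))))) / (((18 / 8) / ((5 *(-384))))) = 0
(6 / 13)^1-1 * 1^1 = -7 / 13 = -0.54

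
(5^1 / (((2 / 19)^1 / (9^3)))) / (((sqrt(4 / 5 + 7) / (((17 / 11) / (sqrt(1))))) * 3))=130815 * sqrt(195) / 286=6387.18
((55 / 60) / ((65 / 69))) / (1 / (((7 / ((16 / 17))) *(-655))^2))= 307416405065 / 13312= 23093179.47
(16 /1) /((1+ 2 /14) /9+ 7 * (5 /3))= 1008 /743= 1.36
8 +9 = 17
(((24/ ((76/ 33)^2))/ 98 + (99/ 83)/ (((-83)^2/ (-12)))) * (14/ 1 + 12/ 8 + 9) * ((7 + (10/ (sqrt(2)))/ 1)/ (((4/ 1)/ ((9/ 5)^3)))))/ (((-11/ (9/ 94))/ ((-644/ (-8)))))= -171313179584211 * sqrt(2)/ 31044832092800 - 1199192257089477/ 155224160464000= -15.53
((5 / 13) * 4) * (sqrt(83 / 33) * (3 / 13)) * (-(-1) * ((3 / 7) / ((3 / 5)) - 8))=-1020 * sqrt(2739) / 13013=-4.10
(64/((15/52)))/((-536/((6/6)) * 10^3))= -0.00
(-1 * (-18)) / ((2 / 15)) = 135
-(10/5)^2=-4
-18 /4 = -9 /2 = -4.50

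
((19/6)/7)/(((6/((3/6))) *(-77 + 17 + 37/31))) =-0.00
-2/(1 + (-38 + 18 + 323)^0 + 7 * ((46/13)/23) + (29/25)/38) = -24700/38377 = -0.64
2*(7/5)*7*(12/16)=147/10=14.70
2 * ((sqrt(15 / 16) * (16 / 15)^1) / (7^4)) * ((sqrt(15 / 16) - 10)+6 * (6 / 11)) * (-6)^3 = -432 / 2401+42624 * sqrt(15) / 132055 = 1.07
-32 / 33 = -0.97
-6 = -6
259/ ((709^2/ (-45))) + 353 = 177434738/ 502681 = 352.98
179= 179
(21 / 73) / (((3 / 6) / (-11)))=-6.33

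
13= 13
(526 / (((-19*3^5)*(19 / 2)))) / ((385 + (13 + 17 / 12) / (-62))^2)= -64702208 / 798754907681883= -0.00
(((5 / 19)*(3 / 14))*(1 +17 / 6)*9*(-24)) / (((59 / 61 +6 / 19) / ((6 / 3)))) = -757620 / 10409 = -72.79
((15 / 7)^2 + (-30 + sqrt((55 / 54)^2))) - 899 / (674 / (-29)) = 6371819 / 445851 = 14.29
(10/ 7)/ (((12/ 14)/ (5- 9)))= -20/ 3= -6.67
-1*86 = -86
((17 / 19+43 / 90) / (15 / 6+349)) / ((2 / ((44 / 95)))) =51634 / 57101175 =0.00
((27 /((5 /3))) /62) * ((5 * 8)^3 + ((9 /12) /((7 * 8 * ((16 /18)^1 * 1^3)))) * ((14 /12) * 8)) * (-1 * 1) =-331776729 /19840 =-16722.62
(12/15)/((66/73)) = 146/165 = 0.88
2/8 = 1/4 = 0.25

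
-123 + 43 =-80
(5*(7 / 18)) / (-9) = -35 / 162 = -0.22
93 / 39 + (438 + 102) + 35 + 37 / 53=398299 / 689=578.08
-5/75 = -1/15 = -0.07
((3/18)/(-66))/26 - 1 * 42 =-42.00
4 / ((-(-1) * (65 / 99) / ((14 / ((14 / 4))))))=1584 / 65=24.37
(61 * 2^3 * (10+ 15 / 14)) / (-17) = -37820 / 119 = -317.82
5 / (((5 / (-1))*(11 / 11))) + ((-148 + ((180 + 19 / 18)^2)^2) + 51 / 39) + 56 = 1466495575779901 / 1364688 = 1074601356.34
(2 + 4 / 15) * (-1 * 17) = -578 / 15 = -38.53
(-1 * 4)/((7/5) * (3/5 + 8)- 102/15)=-100/131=-0.76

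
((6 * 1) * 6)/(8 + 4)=3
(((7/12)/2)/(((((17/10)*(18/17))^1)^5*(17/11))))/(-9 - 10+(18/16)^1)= -21875/39149487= -0.00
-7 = -7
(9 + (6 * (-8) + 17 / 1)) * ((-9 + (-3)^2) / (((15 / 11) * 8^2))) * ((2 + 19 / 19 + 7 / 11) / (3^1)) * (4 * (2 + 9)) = 0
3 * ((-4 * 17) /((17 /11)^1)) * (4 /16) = -33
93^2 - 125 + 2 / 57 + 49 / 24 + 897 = 4296923 / 456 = 9423.08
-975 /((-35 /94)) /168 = 3055 /196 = 15.59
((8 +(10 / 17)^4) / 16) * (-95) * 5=-40266225 / 167042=-241.05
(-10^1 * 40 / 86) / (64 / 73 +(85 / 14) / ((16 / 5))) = -3270400 / 1950523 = -1.68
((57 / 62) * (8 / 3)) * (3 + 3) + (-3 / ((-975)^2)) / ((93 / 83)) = 433484917 / 29469375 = 14.71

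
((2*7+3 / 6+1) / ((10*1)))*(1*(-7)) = -217 / 20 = -10.85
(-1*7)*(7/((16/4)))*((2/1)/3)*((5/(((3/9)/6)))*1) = -735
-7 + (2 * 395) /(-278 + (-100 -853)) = -9407 /1231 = -7.64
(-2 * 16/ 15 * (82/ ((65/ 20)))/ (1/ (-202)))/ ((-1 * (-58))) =1060096/ 5655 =187.46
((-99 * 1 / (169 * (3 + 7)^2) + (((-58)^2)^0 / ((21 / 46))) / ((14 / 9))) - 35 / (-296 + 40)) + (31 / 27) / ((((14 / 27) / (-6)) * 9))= 9990233 / 158995200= 0.06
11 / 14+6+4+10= 291 / 14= 20.79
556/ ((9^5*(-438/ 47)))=-13066/ 12931731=-0.00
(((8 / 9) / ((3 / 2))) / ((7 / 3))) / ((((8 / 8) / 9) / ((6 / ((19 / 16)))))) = 1536 / 133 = 11.55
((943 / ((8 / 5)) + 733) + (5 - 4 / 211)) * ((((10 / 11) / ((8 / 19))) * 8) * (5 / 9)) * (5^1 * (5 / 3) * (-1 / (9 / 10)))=-14781584375 / 125334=-117937.55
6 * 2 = 12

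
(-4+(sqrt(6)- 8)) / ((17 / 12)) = -144 / 17+12 * sqrt(6) / 17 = -6.74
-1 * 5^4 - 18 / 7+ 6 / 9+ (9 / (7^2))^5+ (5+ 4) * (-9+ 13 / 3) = -566846940382 / 847425747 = -668.90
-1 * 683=-683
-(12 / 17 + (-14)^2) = -3344 / 17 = -196.71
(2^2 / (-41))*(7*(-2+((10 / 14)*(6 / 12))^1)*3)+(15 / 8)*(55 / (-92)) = 67743 / 30176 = 2.24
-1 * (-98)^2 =-9604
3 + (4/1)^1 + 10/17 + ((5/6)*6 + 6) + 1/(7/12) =20.30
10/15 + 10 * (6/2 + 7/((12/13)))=213/2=106.50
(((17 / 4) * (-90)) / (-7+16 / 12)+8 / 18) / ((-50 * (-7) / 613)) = 749699 / 6300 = 119.00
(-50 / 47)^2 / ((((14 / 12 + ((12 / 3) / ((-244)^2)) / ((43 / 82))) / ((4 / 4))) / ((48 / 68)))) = 1800033750 / 2629047977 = 0.68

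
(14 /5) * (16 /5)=224 /25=8.96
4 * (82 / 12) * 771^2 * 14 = 227472756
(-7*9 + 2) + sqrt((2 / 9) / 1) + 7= -54 + sqrt(2) / 3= -53.53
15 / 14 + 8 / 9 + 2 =499 / 126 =3.96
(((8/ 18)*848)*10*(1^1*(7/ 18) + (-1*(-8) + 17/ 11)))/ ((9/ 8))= 266882560/ 8019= 33281.28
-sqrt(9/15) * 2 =-2 * sqrt(15)/5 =-1.55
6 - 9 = -3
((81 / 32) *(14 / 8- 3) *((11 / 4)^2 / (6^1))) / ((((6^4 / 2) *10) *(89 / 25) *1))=-3025 / 17498112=-0.00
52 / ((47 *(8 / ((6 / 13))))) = 3 / 47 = 0.06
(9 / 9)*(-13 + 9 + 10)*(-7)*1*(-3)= 126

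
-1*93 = -93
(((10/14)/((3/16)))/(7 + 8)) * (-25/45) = -80/567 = -0.14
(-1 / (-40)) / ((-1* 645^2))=-1 / 16641000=-0.00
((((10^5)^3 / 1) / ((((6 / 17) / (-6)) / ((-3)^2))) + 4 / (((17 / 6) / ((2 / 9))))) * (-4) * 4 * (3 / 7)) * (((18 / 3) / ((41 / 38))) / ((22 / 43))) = 87429270857142856963584 / 7667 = 11403322141273360762.17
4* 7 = 28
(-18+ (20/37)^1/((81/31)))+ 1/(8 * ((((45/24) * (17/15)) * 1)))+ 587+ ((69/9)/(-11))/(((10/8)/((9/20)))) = 7972451969/14010975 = 569.01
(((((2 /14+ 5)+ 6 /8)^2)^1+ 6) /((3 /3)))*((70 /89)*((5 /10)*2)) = 159645 /4984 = 32.03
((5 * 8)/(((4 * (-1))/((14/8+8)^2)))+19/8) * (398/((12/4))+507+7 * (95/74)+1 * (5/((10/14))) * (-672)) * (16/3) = 6829577182/333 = 20509240.79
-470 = -470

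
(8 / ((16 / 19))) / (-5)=-1.90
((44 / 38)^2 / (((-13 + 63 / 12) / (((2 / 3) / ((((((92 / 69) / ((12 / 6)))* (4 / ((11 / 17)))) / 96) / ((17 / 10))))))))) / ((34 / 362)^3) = -1515357172032 / 274906915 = -5512.26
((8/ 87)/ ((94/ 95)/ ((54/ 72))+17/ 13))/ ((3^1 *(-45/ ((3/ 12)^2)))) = -247/ 15241878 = -0.00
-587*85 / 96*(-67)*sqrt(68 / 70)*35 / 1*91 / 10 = 60841963*sqrt(1190) / 192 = 10931392.03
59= 59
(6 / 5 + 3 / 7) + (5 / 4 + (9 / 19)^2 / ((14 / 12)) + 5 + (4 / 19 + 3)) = 570163 / 50540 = 11.28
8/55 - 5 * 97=-26667/55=-484.85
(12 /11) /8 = 3 /22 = 0.14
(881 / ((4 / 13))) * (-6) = -17179.50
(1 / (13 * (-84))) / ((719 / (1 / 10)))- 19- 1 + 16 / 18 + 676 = 15472649917 / 23554440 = 656.89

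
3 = 3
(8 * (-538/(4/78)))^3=-591181209994752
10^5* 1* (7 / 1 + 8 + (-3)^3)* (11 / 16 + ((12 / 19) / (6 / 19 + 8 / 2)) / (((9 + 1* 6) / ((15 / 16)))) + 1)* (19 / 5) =-317205000 / 41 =-7736707.32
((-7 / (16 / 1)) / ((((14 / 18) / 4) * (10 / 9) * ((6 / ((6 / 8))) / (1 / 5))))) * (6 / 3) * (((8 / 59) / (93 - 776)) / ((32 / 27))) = 2187 / 128950400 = 0.00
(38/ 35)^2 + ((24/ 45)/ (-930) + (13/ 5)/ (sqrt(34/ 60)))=80536/ 68355 + 13 * sqrt(510)/ 85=4.63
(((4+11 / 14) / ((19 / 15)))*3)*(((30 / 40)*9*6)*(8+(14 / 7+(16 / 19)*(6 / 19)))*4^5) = 231695562240 / 48013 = 4825683.92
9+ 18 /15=51 /5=10.20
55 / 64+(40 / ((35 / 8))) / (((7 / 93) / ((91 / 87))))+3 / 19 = 31614183 / 246848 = 128.07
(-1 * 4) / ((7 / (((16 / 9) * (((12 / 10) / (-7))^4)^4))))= -20061226008576 / 35496599424317474365234375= -0.00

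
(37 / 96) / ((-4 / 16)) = -37 / 24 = -1.54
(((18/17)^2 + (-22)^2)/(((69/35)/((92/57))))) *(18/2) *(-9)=-176652000/5491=-32171.19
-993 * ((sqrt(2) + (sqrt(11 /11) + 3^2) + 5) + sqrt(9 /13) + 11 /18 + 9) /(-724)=36.84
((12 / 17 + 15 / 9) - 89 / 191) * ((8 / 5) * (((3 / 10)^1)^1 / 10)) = 37144 / 405875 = 0.09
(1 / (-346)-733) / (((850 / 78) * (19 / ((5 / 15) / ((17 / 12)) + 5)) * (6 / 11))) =-3227809013 / 94994300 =-33.98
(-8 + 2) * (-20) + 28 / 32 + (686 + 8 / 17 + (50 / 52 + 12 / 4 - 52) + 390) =2031975 / 1768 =1149.31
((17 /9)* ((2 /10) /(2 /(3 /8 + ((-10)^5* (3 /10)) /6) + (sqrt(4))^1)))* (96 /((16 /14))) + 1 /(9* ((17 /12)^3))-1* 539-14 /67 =-103324695258739 /197448286785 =-523.30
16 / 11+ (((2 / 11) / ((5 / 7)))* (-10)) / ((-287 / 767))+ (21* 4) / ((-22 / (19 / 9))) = 266 / 1353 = 0.20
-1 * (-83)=83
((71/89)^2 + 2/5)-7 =-236188/39605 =-5.96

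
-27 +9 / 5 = -126 / 5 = -25.20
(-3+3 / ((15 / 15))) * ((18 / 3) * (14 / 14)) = 0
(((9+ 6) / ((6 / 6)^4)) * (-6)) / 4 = -45 / 2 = -22.50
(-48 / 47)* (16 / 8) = -96 / 47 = -2.04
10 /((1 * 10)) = 1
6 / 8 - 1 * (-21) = 87 / 4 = 21.75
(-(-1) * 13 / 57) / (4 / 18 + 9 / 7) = 273 / 1805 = 0.15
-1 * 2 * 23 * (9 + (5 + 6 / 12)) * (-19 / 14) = 12673 / 14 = 905.21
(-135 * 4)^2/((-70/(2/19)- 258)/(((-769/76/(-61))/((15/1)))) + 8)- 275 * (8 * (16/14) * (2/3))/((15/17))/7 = -274.88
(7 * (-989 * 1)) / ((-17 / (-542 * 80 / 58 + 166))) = -236842.43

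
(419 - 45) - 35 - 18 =321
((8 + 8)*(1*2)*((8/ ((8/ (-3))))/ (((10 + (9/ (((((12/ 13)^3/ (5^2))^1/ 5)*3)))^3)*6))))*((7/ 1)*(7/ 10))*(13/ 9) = -108206751744/ 103559573744601925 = -0.00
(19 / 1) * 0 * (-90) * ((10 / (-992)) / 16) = 0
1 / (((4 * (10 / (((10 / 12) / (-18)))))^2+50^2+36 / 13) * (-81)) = -13 / 788695704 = -0.00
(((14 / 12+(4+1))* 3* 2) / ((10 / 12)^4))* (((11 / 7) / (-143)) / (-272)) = 2997 / 966875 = 0.00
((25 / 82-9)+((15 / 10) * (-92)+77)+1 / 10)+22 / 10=-13816 / 205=-67.40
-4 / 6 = -2 / 3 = -0.67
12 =12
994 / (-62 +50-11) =-43.22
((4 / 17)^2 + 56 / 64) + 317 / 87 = 4.57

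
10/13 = 0.77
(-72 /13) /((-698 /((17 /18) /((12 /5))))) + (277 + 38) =8575015 /27222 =315.00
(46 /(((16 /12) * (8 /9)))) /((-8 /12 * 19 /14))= -13041 /304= -42.90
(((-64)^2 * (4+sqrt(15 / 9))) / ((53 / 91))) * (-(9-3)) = -8945664 / 53-745472 * sqrt(15) / 53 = -223261.60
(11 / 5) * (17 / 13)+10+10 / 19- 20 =-8147 / 1235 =-6.60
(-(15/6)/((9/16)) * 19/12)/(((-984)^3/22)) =1045/6431156352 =0.00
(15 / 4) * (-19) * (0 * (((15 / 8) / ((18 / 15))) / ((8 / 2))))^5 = 0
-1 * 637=-637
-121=-121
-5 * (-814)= 4070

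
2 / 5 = 0.40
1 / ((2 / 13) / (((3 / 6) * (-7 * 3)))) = -273 / 4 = -68.25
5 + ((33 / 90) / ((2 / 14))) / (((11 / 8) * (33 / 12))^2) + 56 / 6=96583 / 6655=14.51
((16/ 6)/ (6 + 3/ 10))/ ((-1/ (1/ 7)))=-80/ 1323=-0.06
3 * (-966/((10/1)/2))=-2898/5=-579.60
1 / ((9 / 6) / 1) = 2 / 3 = 0.67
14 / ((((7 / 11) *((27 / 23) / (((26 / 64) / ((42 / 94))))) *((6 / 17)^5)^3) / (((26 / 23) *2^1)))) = 250098489279567135281789 / 1066379545018368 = 234530463.80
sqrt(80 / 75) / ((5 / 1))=4*sqrt(15) / 75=0.21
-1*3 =-3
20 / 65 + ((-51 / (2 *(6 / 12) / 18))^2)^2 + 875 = 9232388633667 / 13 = 710183741051.31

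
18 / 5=3.60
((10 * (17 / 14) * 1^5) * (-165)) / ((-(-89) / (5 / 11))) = -6375 / 623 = -10.23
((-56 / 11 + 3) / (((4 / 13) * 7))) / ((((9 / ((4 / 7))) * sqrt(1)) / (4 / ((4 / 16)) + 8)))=-2392 / 1617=-1.48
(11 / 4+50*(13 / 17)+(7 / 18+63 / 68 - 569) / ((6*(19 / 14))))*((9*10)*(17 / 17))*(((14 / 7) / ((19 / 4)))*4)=-80178400 / 18411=-4354.92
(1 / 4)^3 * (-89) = -89 / 64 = -1.39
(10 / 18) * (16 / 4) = 20 / 9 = 2.22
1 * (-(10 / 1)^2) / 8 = -25 / 2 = -12.50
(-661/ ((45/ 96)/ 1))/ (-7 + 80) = -21152/ 1095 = -19.32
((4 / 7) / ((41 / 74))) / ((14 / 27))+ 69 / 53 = 350409 / 106477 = 3.29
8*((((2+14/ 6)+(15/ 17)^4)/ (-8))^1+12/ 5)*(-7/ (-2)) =49.91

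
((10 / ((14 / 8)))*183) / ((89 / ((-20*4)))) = -585600 / 623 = -939.97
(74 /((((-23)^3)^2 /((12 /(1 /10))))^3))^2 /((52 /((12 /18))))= 2725208064000000 /136818696640264175665404072564353207561219169970093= 0.00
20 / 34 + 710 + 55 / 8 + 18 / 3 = 98391 / 136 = 723.46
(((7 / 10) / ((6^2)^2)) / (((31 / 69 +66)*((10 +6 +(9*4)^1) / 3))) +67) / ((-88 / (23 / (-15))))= 75580502929 / 64741248000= 1.17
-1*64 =-64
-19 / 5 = -3.80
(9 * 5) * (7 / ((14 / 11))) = 495 / 2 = 247.50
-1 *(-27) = 27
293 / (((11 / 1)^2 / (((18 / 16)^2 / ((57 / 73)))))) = 577503 / 147136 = 3.92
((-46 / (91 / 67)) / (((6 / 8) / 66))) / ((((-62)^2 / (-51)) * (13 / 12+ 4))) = 41496048 / 5334511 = 7.78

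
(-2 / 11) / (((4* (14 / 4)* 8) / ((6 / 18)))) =-0.00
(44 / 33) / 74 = 2 / 111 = 0.02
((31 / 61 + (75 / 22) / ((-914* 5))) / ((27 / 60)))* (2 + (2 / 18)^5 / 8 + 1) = 3.38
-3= -3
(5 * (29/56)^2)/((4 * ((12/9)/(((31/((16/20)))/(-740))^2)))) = 12123015/17584881664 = 0.00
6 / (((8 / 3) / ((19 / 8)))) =171 / 32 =5.34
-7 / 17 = -0.41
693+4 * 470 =2573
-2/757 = -0.00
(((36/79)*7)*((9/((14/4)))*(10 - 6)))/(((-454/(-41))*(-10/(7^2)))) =-1301832/89665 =-14.52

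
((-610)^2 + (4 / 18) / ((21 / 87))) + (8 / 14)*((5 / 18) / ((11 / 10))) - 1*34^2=28562770 / 77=370945.06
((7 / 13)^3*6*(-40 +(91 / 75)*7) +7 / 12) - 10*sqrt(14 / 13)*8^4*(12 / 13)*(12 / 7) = -5898240*sqrt(182) / 1183 - 19067741 / 659100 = -67291.49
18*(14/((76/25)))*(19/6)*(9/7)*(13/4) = 8775/8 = 1096.88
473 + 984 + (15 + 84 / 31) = 45716 / 31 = 1474.71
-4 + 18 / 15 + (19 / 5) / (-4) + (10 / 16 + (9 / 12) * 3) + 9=65 / 8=8.12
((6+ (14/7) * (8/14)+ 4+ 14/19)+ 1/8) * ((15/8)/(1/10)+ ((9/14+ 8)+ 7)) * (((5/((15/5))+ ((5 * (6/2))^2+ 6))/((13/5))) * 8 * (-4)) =-1182307.21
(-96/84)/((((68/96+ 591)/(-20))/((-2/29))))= -7680/2882803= -0.00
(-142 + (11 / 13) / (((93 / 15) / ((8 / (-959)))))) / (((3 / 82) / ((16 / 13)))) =-72002788288 / 15072603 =-4777.06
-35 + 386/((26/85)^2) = 1382595/338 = 4090.52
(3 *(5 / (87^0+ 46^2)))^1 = 0.01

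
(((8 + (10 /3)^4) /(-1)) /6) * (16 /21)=-85184 /5103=-16.69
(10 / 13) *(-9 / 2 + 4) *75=-375 / 13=-28.85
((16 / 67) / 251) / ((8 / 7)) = 14 / 16817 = 0.00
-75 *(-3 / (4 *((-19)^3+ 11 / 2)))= -0.01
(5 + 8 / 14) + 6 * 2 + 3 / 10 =1251 / 70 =17.87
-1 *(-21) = 21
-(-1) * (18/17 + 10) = 188/17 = 11.06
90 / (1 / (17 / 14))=109.29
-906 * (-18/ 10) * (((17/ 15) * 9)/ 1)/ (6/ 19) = 52674.84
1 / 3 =0.33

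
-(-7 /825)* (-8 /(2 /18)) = -168 /275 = -0.61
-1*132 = -132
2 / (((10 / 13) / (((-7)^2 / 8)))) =637 / 40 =15.92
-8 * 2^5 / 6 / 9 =-128 / 27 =-4.74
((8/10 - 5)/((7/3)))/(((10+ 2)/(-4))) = 3/5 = 0.60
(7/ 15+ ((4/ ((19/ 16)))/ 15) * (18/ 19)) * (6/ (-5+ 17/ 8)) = -58864/ 41515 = -1.42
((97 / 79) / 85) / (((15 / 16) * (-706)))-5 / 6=-19753809 / 23703950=-0.83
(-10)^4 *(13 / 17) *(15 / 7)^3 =438750000 / 5831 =75244.38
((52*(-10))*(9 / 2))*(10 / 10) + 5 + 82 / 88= -102699 / 44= -2334.07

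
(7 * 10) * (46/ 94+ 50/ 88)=76545/ 1034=74.03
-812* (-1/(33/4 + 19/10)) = 80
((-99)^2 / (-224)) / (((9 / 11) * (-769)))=11979 / 172256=0.07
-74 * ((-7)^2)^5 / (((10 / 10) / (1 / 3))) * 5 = -104515842130 / 3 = -34838614043.33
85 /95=17 /19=0.89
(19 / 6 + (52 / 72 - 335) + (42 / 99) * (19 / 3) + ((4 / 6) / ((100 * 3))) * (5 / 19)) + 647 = 5992421 / 18810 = 318.58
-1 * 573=-573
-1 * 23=-23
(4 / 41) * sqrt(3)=4 * sqrt(3) / 41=0.17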